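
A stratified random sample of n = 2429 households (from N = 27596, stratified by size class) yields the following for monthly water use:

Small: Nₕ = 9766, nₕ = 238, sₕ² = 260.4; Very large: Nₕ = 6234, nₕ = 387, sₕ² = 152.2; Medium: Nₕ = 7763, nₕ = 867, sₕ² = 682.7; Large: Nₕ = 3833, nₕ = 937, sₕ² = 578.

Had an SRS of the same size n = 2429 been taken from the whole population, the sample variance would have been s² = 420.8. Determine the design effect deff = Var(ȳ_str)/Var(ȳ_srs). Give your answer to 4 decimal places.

Var(ȳ_str) = Σ Wₕ²(1−fₕ)sₕ²/nₕ with Wₕ = Nₕ/27596:
  Small: (9766/27596)²·(1−238/9766)·260.4/238 = 0.13368732
  Very large: (6234/27596)²·(1−387/6234)·152.2/387 = 0.018823974
  Medium: (7763/27596)²·(1−867/7763)·682.7/867 = 0.055353536
  Large: (3833/27596)²·(1−937/3833)·578/937 = 0.0089915249
  → Var(ȳ_str) = 0.21685635.
Var(ȳ_srs) = (1 − 2429/27596)·420.8/2429 = 0.15799143.
deff = 0.21685635 / 0.15799143 = 1.3726.

1.3726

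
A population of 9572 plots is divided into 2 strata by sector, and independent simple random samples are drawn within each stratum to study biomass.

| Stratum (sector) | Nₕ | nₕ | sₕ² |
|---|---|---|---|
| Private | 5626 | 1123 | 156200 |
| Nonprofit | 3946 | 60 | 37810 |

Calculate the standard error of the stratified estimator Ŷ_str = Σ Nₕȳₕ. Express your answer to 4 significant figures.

114800

Var(Ŷ_str) = Σₕ Nₕ²(1 − fₕ)sₕ²/nₕ.
Private: 5626²·(1 − 1123/5626)·156200/1123 = 3.5237326 × 10^9.
Nonprofit: 3946²·(1 − 60/3946)·37810/60 = 9.663074 × 10^9.
Sum = 1.3186807 × 10^10.
SE = √(1.3186807 × 10^10) = 114800.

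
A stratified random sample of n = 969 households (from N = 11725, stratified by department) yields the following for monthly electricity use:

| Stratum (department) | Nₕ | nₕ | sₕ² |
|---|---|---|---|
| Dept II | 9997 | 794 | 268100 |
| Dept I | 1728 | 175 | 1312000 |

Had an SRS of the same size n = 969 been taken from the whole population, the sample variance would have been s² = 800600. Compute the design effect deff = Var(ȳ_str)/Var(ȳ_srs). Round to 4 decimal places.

0.4912

Var(ȳ_str) = Σ Wₕ²(1−fₕ)sₕ²/nₕ with Wₕ = Nₕ/11725:
  Dept II: (9997/11725)²·(1−794/9997)·268100/794 = 225.96945
  Dept I: (1728/11725)²·(1−175/1728)·1312000/175 = 146.34749
  → Var(ȳ_str) = 372.31694.
Var(ȳ_srs) = (1 − 969/11725)·800600/969 = 757.93114.
deff = 372.31694 / 757.93114 = 0.4912.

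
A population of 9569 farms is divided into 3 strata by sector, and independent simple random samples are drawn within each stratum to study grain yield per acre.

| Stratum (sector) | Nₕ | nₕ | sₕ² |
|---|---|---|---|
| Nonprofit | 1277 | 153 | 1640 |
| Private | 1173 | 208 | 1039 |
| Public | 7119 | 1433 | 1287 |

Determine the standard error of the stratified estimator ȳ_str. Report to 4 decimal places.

Var(ȳ_str) = Σₕ Wₕ²(1 − fₕ)sₕ²/nₕ with Wₕ = Nₕ/N, N = 9569.
Nonprofit: Wₕ = 0.13345177; term = 0.13345177²·(1 − 0.11981206)·1640/153 = 0.16802601.
Private: Wₕ = 0.12258334; term = 0.12258334²·(1 − 0.17732310)·1039/208 = 0.061751062.
Public: Wₕ = 0.74396489; term = 0.74396489²·(1 − 0.20129232)·1287/1433 = 0.39703162.
Sum = 0.62680869.
SE = √(0.62680869) = 0.7917.

0.7917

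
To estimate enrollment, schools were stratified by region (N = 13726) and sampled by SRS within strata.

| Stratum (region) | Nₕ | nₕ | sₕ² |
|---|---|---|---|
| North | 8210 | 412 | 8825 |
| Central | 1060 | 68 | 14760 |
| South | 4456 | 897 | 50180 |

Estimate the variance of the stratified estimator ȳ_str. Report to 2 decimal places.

13.20

Var(ȳ_str) = Σₕ Wₕ²(1 − fₕ)sₕ²/nₕ with Wₕ = Nₕ/N, N = 13726.
North: Wₕ = 0.59813493; term = 0.59813493²·(1 − 0.05018270)·8825/412 = 7.2787348.
Central: Wₕ = 0.07722570; term = 0.07722570²·(1 − 0.06415094)·14760/68 = 1.2114542.
South: Wₕ = 0.32463937; term = 0.32463937²·(1 − 0.20130162)·50180/897 = 4.7089426.
Sum = 13.199132.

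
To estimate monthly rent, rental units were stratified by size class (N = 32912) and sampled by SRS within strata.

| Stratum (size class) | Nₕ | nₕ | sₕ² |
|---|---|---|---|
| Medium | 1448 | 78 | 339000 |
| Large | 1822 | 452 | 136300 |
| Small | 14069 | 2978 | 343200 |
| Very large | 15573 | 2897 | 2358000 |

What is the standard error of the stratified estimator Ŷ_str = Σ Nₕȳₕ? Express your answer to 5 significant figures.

433630

Var(Ŷ_str) = Σₕ Nₕ²(1 − fₕ)sₕ²/nₕ.
Medium: 1448²·(1 − 78/1448)·339000/78 = 8.6217262 × 10^9.
Large: 1822²·(1 − 452/1822)·136300/452 = 7.527077 × 10^8.
Small: 14069²·(1 − 2978/14069)·343200/2978 = 1.7982767 × 10^10.
Very large: 15573²·(1 − 2897/15573)·2358000/2897 = 1.6067556 × 10^11.
Sum = 1.8803276 × 10^11.
SE = √(1.8803276 × 10^11) = 433630.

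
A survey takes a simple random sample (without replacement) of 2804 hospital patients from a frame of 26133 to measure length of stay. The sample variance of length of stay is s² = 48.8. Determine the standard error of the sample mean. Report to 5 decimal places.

0.12464

Under SRS without replacement, Var(ȳ) = (1 − f)·s²/n with f = n/N = 2804/26133 = 0.10729729.
Var(ȳ) = (1 − 0.10729729)·48.8/2804 = 0.89270271·0.017403709 = 0.015536338.
SE(ȳ) = √(0.015536338) = 0.12464.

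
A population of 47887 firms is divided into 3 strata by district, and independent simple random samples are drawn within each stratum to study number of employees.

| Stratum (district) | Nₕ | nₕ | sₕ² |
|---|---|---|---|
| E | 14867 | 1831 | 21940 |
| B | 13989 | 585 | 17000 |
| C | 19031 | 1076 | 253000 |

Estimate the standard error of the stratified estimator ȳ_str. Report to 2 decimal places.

6.20

Var(ȳ_str) = Σₕ Wₕ²(1 − fₕ)sₕ²/nₕ with Wₕ = Nₕ/N, N = 47887.
E: Wₕ = 0.31046004; term = 0.31046004²·(1 − 0.12315867)·21940/1831 = 1.0126998.
B: Wₕ = 0.29212521; term = 0.29212521²·(1 − 0.04181857)·17000/585 = 2.3761775.
C: Wₕ = 0.39741475; term = 0.39741475²·(1 − 0.05653933)·253000/1076 = 35.036443.
Sum = 38.42532.
SE = √(38.42532) = 6.20.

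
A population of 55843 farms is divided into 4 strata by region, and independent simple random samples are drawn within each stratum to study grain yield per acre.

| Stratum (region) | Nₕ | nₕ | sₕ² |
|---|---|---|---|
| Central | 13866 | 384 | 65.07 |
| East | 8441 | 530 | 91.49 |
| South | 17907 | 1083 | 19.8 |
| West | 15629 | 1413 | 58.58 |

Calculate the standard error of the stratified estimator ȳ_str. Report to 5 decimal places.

Var(ȳ_str) = Σₕ Wₕ²(1 − fₕ)sₕ²/nₕ with Wₕ = Nₕ/N, N = 55843.
Central: Wₕ = 0.24830328; term = 0.24830328²·(1 − 0.02769364)·65.07/384 = 0.01015822.
East: Wₕ = 0.15115592; term = 0.15115592²·(1 − 0.06278877)·91.49/530 = 0.0036964562.
South: Wₕ = 0.32066687; term = 0.32066687²·(1 − 0.06047914)·19.8/1083 = 0.0017662466.
West: Wₕ = 0.27987393; term = 0.27987393²·(1 − 0.09040886)·58.58/1413 = 0.0029537812.
Sum = 0.018574704.
SE = √(0.018574704) = 0.13629.

0.13629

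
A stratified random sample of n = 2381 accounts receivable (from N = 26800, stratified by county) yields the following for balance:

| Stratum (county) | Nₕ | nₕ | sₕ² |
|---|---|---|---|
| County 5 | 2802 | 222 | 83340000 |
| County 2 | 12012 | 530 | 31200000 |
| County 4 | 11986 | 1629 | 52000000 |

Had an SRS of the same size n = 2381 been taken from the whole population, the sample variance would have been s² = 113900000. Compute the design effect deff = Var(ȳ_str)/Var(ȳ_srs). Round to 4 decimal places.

0.4726

Var(ȳ_str) = Σ Wₕ²(1−fₕ)sₕ²/nₕ with Wₕ = Nₕ/26800:
  County 5: (2802/26800)²·(1−222/2802)·83340000/222 = 3778.4943
  County 2: (12012/26800)²·(1−530/12012)·31200000/530 = 11304.256
  County 4: (11986/26800)²·(1−1629/11986)·52000000/1629 = 5517.2279
  → Var(ȳ_str) = 20599.978.
Var(ȳ_srs) = (1 − 2381/26800)·113900000/2381 = 43587.043.
deff = 20599.978 / 43587.043 = 0.4726.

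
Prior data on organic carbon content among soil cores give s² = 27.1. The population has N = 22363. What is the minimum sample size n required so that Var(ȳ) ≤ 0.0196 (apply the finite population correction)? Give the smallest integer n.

Without fpc, n₀ = s²/D = 27.1/0.0196 = 1382.6531.
With fpc, (1 − n/N)·s²/n ≤ D requires n ≥ n₀/(1 + n₀/N) = 1382.6531/(1 + 1382.6531/22363) = 1302.1445.
Rounding up, n = 1303.

1303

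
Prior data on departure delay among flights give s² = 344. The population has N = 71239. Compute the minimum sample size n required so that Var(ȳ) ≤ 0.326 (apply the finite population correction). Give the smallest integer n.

Without fpc, n₀ = s²/D = 344/0.326 = 1055.2147.
With fpc, (1 − n/N)·s²/n ≤ D requires n ≥ n₀/(1 + n₀/N) = 1055.2147/(1 + 1055.2147/71239) = 1039.8127.
Rounding up, n = 1040.

1040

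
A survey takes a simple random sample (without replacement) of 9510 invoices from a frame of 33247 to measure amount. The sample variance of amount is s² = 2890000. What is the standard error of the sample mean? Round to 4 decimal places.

14.7297

Under SRS without replacement, Var(ȳ) = (1 − f)·s²/n with f = n/N = 9510/33247 = 0.28604085.
Var(ȳ) = (1 − 0.28604085)·2890000/9510 = 0.71395915·303.89064 = 216.96551.
SE(ȳ) = √(216.96551) = 14.7297.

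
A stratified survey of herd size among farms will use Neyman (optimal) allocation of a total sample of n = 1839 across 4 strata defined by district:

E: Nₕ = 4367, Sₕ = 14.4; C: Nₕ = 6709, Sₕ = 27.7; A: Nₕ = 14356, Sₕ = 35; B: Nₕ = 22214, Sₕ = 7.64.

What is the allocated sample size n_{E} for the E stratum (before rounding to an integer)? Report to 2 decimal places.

125.58

Neyman allocation: nₕ = n·NₕSₕ / Σⱼ NⱼSⱼ.
Σ NⱼSⱼ = 4367·14.4 + 6709·27.7 + 14356·35 + 22214·7.64 = 920899.06.
n_{E} = 1839·4367·14.4 / 920899.06 = 125.58.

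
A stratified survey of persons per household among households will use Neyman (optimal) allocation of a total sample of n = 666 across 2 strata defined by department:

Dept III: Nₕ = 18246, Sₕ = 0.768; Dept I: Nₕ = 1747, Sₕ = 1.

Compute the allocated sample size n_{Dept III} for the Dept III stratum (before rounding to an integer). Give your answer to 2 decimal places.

Neyman allocation: nₕ = n·NₕSₕ / Σⱼ NⱼSⱼ.
Σ NⱼSⱼ = 18246·0.768 + 1747·1 = 15759.928.
n_{Dept III} = 666·18246·0.768 / 15759.928 = 592.17.

592.17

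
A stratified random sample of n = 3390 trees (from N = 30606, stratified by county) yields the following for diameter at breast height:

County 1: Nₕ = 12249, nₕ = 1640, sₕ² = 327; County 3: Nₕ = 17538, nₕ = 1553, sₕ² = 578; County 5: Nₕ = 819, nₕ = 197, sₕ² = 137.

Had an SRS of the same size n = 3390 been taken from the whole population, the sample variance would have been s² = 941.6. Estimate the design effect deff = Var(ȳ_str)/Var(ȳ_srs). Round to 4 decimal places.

0.5645

Var(ȳ_str) = Σ Wₕ²(1−fₕ)sₕ²/nₕ with Wₕ = Nₕ/30606:
  County 1: (12249/30606)²·(1−1640/12249)·327/1640 = 0.02766087
  County 3: (17538/30606)²·(1−1553/17538)·578/1553 = 0.11138737
  County 5: (819/30606)²·(1−197/819)·137/197 = 3.7819474 × 10^-4
  → Var(ȳ_str) = 0.13942643.
Var(ȳ_srs) = (1 − 3390/30606)·941.6/3390 = 0.2469929.
deff = 0.13942643 / 0.2469929 = 0.5645.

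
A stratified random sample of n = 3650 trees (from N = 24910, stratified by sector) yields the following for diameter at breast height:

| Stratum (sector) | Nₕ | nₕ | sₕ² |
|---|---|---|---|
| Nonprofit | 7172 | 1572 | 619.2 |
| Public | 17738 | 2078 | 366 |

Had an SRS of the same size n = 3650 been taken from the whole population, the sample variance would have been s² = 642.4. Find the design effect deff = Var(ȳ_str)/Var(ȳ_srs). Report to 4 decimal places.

Var(ȳ_str) = Σ Wₕ²(1−fₕ)sₕ²/nₕ with Wₕ = Nₕ/24910:
  Nonprofit: (7172/24910)²·(1−1572/7172)·619.2/1572 = 0.025495249
  Public: (17738/24910)²·(1−2078/17738)·366/2078 = 0.078846877
  → Var(ȳ_str) = 0.10434213.
Var(ȳ_srs) = (1 − 3650/24910)·642.4/3650 = 0.15021116.
deff = 0.10434213 / 0.15021116 = 0.6946.

0.6946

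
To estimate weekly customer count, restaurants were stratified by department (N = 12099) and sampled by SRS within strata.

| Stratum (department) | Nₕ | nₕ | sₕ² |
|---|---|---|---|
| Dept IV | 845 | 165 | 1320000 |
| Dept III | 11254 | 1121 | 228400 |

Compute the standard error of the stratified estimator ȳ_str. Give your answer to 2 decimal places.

Var(ȳ_str) = Σₕ Wₕ²(1 − fₕ)sₕ²/nₕ with Wₕ = Nₕ/N, N = 12099.
Dept IV: Wₕ = 0.06984048; term = 0.06984048²·(1 − 0.19526627)·1320000/165 = 31.401953.
Dept III: Wₕ = 0.93015952; term = 0.93015952²·(1 − 0.09960903)·228400/1121 = 158.72177.
Sum = 190.12372.
SE = √(190.12372) = 13.79.

13.79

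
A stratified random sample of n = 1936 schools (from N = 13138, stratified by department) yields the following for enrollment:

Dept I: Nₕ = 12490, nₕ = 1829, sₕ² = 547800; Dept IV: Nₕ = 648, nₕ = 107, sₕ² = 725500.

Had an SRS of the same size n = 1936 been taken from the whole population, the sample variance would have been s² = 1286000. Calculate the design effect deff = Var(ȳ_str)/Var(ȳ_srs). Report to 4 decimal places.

Var(ȳ_str) = Σ Wₕ²(1−fₕ)sₕ²/nₕ with Wₕ = Nₕ/13138:
  Dept I: (12490/13138)²·(1−1829/12490)·547800/1829 = 231.05224
  Dept IV: (648/13138)²·(1−107/648)·725500/107 = 13.771061
  → Var(ȳ_str) = 244.8233.
Var(ȳ_srs) = (1 − 1936/13138)·1286000/1936 = 566.3722.
deff = 244.8233 / 566.3722 = 0.4323.

0.4323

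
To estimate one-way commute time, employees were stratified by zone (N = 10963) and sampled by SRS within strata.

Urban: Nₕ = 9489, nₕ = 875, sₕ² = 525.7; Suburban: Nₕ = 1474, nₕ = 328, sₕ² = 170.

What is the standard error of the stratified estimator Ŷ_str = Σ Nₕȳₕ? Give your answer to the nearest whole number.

Var(Ŷ_str) = Σₕ Nₕ²(1 − fₕ)sₕ²/nₕ.
Urban: 9489²·(1 − 875/9489)·525.7/875 = 4.9108338 × 10^7.
Suburban: 1474²·(1 − 328/1474)·170/328 = 875502.07.
Sum = 4.998384 × 10^7.
SE = √(4.998384 × 10^7) = 7070.

7070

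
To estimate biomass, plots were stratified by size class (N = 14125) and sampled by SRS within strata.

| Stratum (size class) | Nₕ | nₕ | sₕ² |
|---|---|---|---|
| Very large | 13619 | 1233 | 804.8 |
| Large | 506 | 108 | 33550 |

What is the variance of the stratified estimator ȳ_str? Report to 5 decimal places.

0.86542

Var(ȳ_str) = Σₕ Wₕ²(1 − fₕ)sₕ²/nₕ with Wₕ = Nₕ/N, N = 14125.
Very large: Wₕ = 0.96417699; term = 0.96417699²·(1 − 0.09053528)·804.8/1233 = 0.5518541.
Large: Wₕ = 0.03582301; term = 0.03582301²·(1 − 0.21343874)·33550/108 = 0.31356346.
Sum = 0.86541756.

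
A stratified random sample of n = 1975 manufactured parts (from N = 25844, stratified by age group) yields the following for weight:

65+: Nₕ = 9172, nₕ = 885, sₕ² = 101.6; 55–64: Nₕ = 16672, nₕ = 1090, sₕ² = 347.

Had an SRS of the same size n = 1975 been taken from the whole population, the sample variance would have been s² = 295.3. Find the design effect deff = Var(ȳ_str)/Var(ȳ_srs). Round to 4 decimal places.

Var(ȳ_str) = Σ Wₕ²(1−fₕ)sₕ²/nₕ with Wₕ = Nₕ/25844:
  65+: (9172/25844)²·(1−885/9172)·101.6/885 = 0.013064487
  55–64: (16672/25844)²·(1−1090/16672)·347/1090 = 0.12382103
  → Var(ȳ_str) = 0.13688552.
Var(ȳ_srs) = (1 − 1975/25844)·295.3/1975 = 0.13809274.
deff = 0.13688552 / 0.13809274 = 0.9913.

0.9913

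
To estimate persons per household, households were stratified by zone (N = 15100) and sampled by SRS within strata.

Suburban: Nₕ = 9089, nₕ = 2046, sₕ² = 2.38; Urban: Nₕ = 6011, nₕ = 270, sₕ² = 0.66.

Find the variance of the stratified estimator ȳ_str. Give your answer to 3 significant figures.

6.97 × 10^-4

Var(ȳ_str) = Σₕ Wₕ²(1 − fₕ)sₕ²/nₕ with Wₕ = Nₕ/N, N = 15100.
Suburban: Wₕ = 0.60192053; term = 0.60192053²·(1 − 0.22510727)·2.38/2046 = 3.2658123 × 10^-4.
Urban: Wₕ = 0.39807947; term = 0.39807947²·(1 − 0.04491765)·0.66/270 = 3.6996492 × 10^-4.
Sum = 6.9654615 × 10^-4.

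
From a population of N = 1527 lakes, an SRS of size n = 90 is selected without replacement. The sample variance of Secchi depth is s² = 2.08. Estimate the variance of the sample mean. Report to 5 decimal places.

0.02175

Under SRS without replacement, Var(ȳ) = (1 − f)·s²/n with f = n/N = 90/1527 = 0.05893910.
Var(ȳ) = (1 − 0.05893910)·2.08/90 = 0.94106090·0.023111111 = 0.021748963.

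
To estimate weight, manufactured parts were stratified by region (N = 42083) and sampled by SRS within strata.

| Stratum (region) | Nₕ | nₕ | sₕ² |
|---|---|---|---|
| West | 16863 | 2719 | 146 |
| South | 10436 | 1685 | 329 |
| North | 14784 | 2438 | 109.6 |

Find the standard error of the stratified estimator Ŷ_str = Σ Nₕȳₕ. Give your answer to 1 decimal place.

Var(Ŷ_str) = Σₕ Nₕ²(1 − fₕ)sₕ²/nₕ.
West: 16863²·(1 − 2719/16863)·146/2719 = 1.2807098 × 10^7.
South: 10436²·(1 − 1685/10436)·329/1685 = 1.7831495 × 10^7.
North: 14784²·(1 − 2438/14784)·109.6/2438 = 8.2053116 × 10^6.
Sum = 3.8843905 × 10^7.
SE = √(3.8843905 × 10^7) = 6232.5.

6232.5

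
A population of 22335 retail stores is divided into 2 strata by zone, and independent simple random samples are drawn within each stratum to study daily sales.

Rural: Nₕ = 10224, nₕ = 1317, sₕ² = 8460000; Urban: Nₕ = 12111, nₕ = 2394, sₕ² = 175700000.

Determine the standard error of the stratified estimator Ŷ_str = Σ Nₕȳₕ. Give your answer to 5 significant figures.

Var(Ŷ_str) = Σₕ Nₕ²(1 − fₕ)sₕ²/nₕ.
Rural: 10224²·(1 − 1317/10224)·8460000/1317 = 5.8497443 × 10^11.
Urban: 12111²·(1 − 2394/12111)·175700000/2394 = 8.6369384 × 10^12.
Sum = 9.2219128 × 10^12.
SE = √(9.2219128 × 10^12) = 3.0368 × 10^6.

3.0368 × 10^6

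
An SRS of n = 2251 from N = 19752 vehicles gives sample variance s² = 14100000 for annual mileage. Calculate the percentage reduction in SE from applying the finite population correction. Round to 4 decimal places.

f = n/N = 2251/19752 = 0.11396314.
SE_no-fpc = √(s²/n) = 79.144695; SE_fpc = √((1−f)s²/n) = 74.49853.
Ratio = √(1−f) = 0.94129531. Reduction = 100·(1 − 0.94129531) = 5.8705%.

5.8705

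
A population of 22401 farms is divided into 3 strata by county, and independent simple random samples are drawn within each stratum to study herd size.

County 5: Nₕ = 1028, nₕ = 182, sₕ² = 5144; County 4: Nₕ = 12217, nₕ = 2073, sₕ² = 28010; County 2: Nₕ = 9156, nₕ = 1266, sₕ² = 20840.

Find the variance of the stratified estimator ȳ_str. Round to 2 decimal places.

5.76

Var(ȳ_str) = Σₕ Wₕ²(1 − fₕ)sₕ²/nₕ with Wₕ = Nₕ/N, N = 22401.
County 5: Wₕ = 0.04589081; term = 0.04589081²·(1 − 0.17704280)·5144/182 = 0.04898445.
County 4: Wₕ = 0.54537744; term = 0.54537744²·(1 − 0.16968159)·28010/2073 = 3.3369739.
County 2: Wₕ = 0.40873175; term = 0.40873175²·(1 − 0.13826999)·20840/1266 = 2.3698016.
Sum = 5.75576.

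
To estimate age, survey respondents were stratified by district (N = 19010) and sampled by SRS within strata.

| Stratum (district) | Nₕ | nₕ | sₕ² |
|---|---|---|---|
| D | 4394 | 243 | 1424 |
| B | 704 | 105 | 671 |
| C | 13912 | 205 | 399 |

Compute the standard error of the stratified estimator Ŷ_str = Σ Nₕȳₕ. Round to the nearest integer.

Var(Ŷ_str) = Σₕ Nₕ²(1 − fₕ)sₕ²/nₕ.
D: 4394²·(1 − 243/4394)·1424/243 = 1.0688494 × 10^8.
B: 704²·(1 − 105/704)·671/105 = 2.6948382 × 10^6.
C: 13912²·(1 − 205/13912)·399/205 = 3.7115133 × 10^8.
Sum = 4.8073111 × 10^8.
SE = √(4.8073111 × 10^8) = 21926.

21926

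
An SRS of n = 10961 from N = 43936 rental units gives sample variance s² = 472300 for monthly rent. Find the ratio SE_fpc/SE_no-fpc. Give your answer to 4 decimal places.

f = n/N = 10961/43936 = 0.24947651.
SE_no-fpc = √(s²/n) = 6.5642314; SE_fpc = √((1−f)s²/n) = 5.6867748.
Ratio = √(1−f) = 0.86632759.

0.8663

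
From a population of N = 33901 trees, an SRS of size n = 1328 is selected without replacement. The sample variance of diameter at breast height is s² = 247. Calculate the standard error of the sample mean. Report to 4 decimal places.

Under SRS without replacement, Var(ȳ) = (1 − f)·s²/n with f = n/N = 1328/33901 = 0.03917289.
Var(ȳ) = (1 − 0.03917289)·247/1328 = 0.96082711·0.18599398 = 0.17870806.
SE(ȳ) = √(0.17870806) = 0.4227.

0.4227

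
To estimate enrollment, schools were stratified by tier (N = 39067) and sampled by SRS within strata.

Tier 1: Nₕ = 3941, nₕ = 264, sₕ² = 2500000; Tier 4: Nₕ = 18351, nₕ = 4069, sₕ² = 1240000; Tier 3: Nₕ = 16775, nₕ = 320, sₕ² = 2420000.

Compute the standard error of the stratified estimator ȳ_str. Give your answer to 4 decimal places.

38.8586

Var(ȳ_str) = Σₕ Wₕ²(1 − fₕ)sₕ²/nₕ with Wₕ = Nₕ/N, N = 39067.
Tier 1: Wₕ = 0.10087798; term = 0.10087798²·(1 − 0.06698807)·2500000/264 = 89.911661.
Tier 4: Wₕ = 0.46973149; term = 0.46973149²·(1 − 0.22173179)·1240000/4069 = 52.331434.
Tier 3: Wₕ = 0.42939053; term = 0.42939053²·(1 − 0.01907601)·2420000/320 = 1367.7467.
Sum = 1509.9898.
SE = √(1509.9898) = 38.8586.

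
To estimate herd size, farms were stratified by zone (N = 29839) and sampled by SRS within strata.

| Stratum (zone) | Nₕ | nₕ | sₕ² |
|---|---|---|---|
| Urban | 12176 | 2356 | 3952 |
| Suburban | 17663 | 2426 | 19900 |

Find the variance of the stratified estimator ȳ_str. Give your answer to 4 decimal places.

Var(ȳ_str) = Σₕ Wₕ²(1 − fₕ)sₕ²/nₕ with Wₕ = Nₕ/N, N = 29839.
Urban: Wₕ = 0.40805657; term = 0.40805657²·(1 − 0.19349540)·3952/2356 = 0.22526268.
Suburban: Wₕ = 0.59194343; term = 0.59194343²·(1 − 0.13734926)·19900/2426 = 2.4794633.
Sum = 2.704726.

2.7047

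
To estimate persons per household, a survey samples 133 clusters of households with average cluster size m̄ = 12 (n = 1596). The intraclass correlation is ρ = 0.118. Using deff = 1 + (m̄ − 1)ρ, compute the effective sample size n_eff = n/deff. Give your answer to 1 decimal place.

deff = 1 + (12 − 1)·0.118 = 1 + 1.298 = 2.298.
n_eff = 1596 / 2.298 = 694.5.

694.5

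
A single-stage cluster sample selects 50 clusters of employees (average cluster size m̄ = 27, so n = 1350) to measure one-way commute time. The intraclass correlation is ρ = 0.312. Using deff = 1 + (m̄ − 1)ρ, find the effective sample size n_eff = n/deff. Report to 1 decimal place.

deff = 1 + (27 − 1)·0.312 = 1 + 8.112 = 9.112.
n_eff = 1350 / 9.112 = 148.2.

148.2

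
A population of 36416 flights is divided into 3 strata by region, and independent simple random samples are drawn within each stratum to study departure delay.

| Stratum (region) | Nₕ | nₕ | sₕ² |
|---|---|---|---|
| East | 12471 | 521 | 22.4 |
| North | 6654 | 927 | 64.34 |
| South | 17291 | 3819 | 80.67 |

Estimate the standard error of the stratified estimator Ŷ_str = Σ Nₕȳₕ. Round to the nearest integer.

Var(Ŷ_str) = Σₕ Nₕ²(1 − fₕ)sₕ²/nₕ.
East: 12471²·(1 − 521/12471)·22.4/521 = 6.4073652 × 10^6.
North: 6654²·(1 − 927/6654)·64.34/927 = 2.6449125 × 10^6.
South: 17291²·(1 − 3819/17291)·80.67/3819 = 4.9205606 × 10^6.
Sum = 1.3972838 × 10^7.
SE = √(1.3972838 × 10^7) = 3738.

3738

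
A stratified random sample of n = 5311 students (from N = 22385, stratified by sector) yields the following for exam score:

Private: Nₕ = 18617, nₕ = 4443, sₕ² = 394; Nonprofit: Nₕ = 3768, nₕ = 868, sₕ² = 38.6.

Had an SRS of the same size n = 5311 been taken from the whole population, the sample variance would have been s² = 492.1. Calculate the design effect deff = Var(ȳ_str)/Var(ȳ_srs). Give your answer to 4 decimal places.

Var(ȳ_str) = Σ Wₕ²(1−fₕ)sₕ²/nₕ with Wₕ = Nₕ/22385:
  Private: (18617/22385)²·(1−4443/18617)·394/4443 = 0.046699028
  Nonprofit: (3768/22385)²·(1−868/3768)·38.6/868 = 9.6975555 × 10^-4
  → Var(ȳ_str) = 0.047668784.
Var(ȳ_srs) = (1 − 5311/22385)·492.1/5311 = 0.070673279.
deff = 0.047668784 / 0.070673279 = 0.6745.

0.6745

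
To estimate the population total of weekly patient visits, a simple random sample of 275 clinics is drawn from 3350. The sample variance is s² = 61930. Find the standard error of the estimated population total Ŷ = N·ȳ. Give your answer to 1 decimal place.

48164.7

Var(Ŷ) = N²·Var(ȳ) = N²·(1 − n/N)·s²/n.
f = 275/3350 = 0.08208955; Var(ȳ) = 0.91791045·61930/275 = 206.71343.
Var(Ŷ) = 3350² · 206.71343 = 2.3198415 × 10^9.
SE(Ŷ) = √(2.3198415 × 10^9) = 48164.7.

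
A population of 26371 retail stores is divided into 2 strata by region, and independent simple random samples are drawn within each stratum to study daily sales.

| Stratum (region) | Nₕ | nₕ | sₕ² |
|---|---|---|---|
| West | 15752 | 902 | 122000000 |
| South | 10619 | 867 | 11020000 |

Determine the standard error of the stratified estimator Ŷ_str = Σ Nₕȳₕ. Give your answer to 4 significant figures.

Var(Ŷ_str) = Σₕ Nₕ²(1 − fₕ)sₕ²/nₕ.
West: 15752²·(1 − 902/15752)·122000000/902 = 3.1638468 × 10^13.
South: 10619²·(1 − 867/10619)·11020000/867 = 1.3162543 × 10^12.
Sum = 3.2954722 × 10^13.
SE = √(3.2954722 × 10^13) = 5.741 × 10^6.

5.741 × 10^6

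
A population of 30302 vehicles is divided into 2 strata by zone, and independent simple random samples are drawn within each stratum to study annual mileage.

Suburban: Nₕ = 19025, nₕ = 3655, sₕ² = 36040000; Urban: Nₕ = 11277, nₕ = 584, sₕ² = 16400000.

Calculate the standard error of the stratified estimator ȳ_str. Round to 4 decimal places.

Var(ȳ_str) = Σₕ Wₕ²(1 − fₕ)sₕ²/nₕ with Wₕ = Nₕ/N, N = 30302.
Suburban: Wₕ = 0.62784635; term = 0.62784635²·(1 − 0.19211564)·36040000/3655 = 3140.1713.
Urban: Wₕ = 0.37215365; term = 0.37215365²·(1 − 0.05178682)·16400000/584 = 3687.9206.
Sum = 6828.0919.
SE = √(6828.0919) = 82.6323.

82.6323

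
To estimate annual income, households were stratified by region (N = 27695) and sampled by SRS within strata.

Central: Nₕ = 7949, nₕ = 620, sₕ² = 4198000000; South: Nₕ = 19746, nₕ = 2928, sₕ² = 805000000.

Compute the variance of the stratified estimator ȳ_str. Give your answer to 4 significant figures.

Var(ȳ_str) = Σₕ Wₕ²(1 − fₕ)sₕ²/nₕ with Wₕ = Nₕ/N, N = 27695.
Central: Wₕ = 0.28701932; term = 0.28701932²·(1 − 0.07799723)·4198000000/620 = 514286.62.
South: Wₕ = 0.71298068; term = 0.71298068²·(1 − 0.14828320)·805000000/2928 = 119035.24.
Sum = 633321.86.

633300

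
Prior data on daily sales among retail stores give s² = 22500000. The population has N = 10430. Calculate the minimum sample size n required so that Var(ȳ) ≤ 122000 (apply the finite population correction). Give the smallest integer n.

Without fpc, n₀ = s²/D = 22500000/122000 = 184.4262.
With fpc, (1 − n/N)·s²/n ≤ D requires n ≥ n₀/(1 + n₀/N) = 184.4262/(1 + 184.4262/10430) = 181.2218.
Rounding up, n = 182.

182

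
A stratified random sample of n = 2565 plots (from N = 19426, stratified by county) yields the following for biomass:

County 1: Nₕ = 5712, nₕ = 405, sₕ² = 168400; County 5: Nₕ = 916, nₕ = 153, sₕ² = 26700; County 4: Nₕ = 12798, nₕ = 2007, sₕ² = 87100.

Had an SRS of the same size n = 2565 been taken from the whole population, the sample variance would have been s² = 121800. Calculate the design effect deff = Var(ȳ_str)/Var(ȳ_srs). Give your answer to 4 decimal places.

1.2036

Var(ȳ_str) = Σ Wₕ²(1−fₕ)sₕ²/nₕ with Wₕ = Nₕ/19426:
  County 1: (5712/19426)²·(1−405/5712)·168400/405 = 33.400855
  County 5: (916/19426)²·(1−153/916)·26700/153 = 0.32320128
  County 4: (12798/19426)²·(1−2007/12798)·87100/2007 = 15.882096
  → Var(ȳ_str) = 49.606152.
Var(ȳ_srs) = (1 − 2565/19426)·121800/2565 = 41.215433.
deff = 49.606152 / 41.215433 = 1.2036.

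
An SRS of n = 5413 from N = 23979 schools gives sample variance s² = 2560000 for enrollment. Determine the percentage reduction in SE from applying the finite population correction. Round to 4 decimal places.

12.0079

f = n/N = 5413/23979 = 0.22573919.
SE_no-fpc = √(s²/n) = 21.747081; SE_fpc = √((1−f)s²/n) = 19.135711.
Ratio = √(1−f) = 0.87992091. Reduction = 100·(1 − 0.87992091) = 12.0079%.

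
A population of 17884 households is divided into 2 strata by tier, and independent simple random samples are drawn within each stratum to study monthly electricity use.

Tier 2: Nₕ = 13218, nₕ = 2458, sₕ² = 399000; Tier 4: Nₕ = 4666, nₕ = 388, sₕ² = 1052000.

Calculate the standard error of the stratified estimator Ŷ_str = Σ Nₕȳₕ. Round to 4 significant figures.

277900

Var(Ŷ_str) = Σₕ Nₕ²(1 − fₕ)sₕ²/nₕ.
Tier 2: 13218²·(1 − 2458/13218)·399000/2458 = 2.3087081 × 10^10.
Tier 4: 4666²·(1 − 388/4666)·1052000/388 = 5.4121463 × 10^10.
Sum = 7.7208544 × 10^10.
SE = √(7.7208544 × 10^10) = 277900.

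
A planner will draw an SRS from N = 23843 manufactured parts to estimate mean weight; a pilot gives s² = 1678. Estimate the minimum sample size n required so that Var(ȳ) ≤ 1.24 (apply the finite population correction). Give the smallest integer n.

1281

Without fpc, n₀ = s²/D = 1678/1.24 = 1353.2258.
With fpc, (1 − n/N)·s²/n ≤ D requires n ≥ n₀/(1 + n₀/N) = 1353.2258/(1 + 1353.2258/23843) = 1280.5475.
Rounding up, n = 1281.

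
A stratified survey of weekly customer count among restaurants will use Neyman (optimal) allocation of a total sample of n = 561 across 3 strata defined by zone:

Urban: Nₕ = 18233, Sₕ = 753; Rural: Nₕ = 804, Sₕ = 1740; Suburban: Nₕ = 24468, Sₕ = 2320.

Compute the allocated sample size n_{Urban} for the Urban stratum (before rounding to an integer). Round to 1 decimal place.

107.1

Neyman allocation: nₕ = n·NₕSₕ / Σⱼ NⱼSⱼ.
Σ NⱼSⱼ = 18233·753 + 804·1740 + 24468·2320 = 7.1894169 × 10^7.
n_{Urban} = 561·18233·753 / (7.1894169 × 10^7) = 107.1.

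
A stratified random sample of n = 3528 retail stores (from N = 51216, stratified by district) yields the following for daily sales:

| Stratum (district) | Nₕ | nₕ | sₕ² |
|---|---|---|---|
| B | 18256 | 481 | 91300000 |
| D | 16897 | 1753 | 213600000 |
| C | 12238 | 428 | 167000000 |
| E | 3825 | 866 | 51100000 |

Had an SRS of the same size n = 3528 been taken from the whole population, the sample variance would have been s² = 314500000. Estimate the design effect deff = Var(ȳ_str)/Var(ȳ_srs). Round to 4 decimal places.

Var(ȳ_str) = Σ Wₕ²(1−fₕ)sₕ²/nₕ with Wₕ = Nₕ/51216:
  B: (18256/51216)²·(1−481/18256)·91300000/481 = 23481.705
  D: (16897/51216)²·(1−1753/16897)·213600000/1753 = 11886.616
  C: (12238/51216)²·(1−428/12238)·167000000/428 = 21499.172
  E: (3825/51216)²·(1−866/3825)·51100000/866 = 254.60569
  → Var(ȳ_str) = 57122.099.
Var(ȳ_srs) = (1 − 3528/51216)·314500000/3528 = 83003.332.
deff = 57122.099 / 83003.332 = 0.6882.

0.6882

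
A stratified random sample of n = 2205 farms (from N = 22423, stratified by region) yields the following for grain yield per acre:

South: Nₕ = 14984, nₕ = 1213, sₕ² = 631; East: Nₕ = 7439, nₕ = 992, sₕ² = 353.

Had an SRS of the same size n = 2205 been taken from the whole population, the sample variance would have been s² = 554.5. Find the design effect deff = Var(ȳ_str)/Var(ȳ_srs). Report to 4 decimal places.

Var(ȳ_str) = Σ Wₕ²(1−fₕ)sₕ²/nₕ with Wₕ = Nₕ/22423:
  South: (14984/22423)²·(1−1213/14984)·631/1213 = 0.21348844
  East: (7439/22423)²·(1−992/7439)·353/992 = 0.033942813
  → Var(ȳ_str) = 0.24743125.
Var(ȳ_srs) = (1 − 2205/22423)·554.5/2205 = 0.22674485.
deff = 0.24743125 / 0.22674485 = 1.0912.

1.0912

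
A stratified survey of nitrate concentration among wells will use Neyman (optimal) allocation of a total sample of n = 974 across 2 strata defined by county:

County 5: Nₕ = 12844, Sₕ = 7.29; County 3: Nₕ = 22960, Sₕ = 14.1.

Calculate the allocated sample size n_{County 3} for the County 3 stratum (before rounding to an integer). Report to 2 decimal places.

755.49

Neyman allocation: nₕ = n·NₕSₕ / Σⱼ NⱼSⱼ.
Σ NⱼSⱼ = 12844·7.29 + 22960·14.1 = 417368.76.
n_{County 3} = 974·22960·14.1 / 417368.76 = 755.49.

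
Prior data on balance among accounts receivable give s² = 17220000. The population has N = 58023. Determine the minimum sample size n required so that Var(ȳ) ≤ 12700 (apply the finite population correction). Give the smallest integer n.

Without fpc, n₀ = s²/D = 17220000/12700 = 1355.9055.
With fpc, (1 − n/N)·s²/n ≤ D requires n ≥ n₀/(1 + n₀/N) = 1355.9055/(1 + 1355.9055/58023) = 1324.9437.
Rounding up, n = 1325.

1325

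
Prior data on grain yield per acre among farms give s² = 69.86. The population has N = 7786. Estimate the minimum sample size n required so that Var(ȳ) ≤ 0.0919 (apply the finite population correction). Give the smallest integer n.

Without fpc, n₀ = s²/D = 69.86/0.0919 = 760.1741.
With fpc, (1 − n/N)·s²/n ≤ D requires n ≥ n₀/(1 + n₀/N) = 760.1741/(1 + 760.1741/7786) = 692.5573.
Rounding up, n = 693.

693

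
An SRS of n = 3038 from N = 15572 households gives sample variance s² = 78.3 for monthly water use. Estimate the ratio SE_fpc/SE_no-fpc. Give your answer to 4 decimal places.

f = n/N = 3038/15572 = 0.19509376.
SE_no-fpc = √(s²/n) = 0.16054138; SE_fpc = √((1−f)s²/n) = 0.14403222.
Ratio = √(1−f) = 0.89716567.

0.8972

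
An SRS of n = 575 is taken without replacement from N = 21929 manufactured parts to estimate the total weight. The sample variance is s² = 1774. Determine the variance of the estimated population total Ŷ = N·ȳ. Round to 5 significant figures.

Var(Ŷ) = N²·Var(ȳ) = N²·(1 − n/N)·s²/n.
f = 575/21929 = 0.02622099; Var(ȳ) = 0.97377901·1774/575 = 3.0043199.
Var(Ŷ) = 21929² · 3.0043199 = 1.4447205 × 10^9.

1.4447 × 10^9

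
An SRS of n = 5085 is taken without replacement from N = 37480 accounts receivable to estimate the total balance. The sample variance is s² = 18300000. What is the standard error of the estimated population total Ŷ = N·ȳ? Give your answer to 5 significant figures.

2.0903 × 10^6

Var(Ŷ) = N²·Var(ȳ) = N²·(1 − n/N)·s²/n.
f = 5085/37480 = 0.13567236; Var(ȳ) = 0.86432764·18300000/5085 = 3110.5597.
Var(Ŷ) = 37480² · 3110.5597 = 4.36956 × 10^12.
SE(Ŷ) = √(4.36956 × 10^12) = 2.0903 × 10^6.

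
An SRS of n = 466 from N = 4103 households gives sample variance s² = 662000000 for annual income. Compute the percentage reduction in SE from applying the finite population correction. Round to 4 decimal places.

5.8499

f = n/N = 466/4103 = 0.11357543.
SE_no-fpc = √(s²/n) = 1191.8896; SE_fpc = √((1−f)s²/n) = 1122.1655.
Ratio = √(1−f) = 0.94150123. Reduction = 100·(1 − 0.94150123) = 5.8499%.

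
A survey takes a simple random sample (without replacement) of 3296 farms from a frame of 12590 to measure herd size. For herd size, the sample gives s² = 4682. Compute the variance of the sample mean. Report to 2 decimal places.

1.05

Under SRS without replacement, Var(ȳ) = (1 − f)·s²/n with f = n/N = 3296/12590 = 0.26179508.
Var(ȳ) = (1 − 0.26179508)·4682/3296 = 0.73820492·1.4205097 = 1.0486273.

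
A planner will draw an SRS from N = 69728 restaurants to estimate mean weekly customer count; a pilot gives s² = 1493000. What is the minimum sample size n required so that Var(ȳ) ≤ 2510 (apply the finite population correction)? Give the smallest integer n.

Without fpc, n₀ = s²/D = 1493000/2510 = 594.8207.
With fpc, (1 − n/N)·s²/n ≤ D requires n ≥ n₀/(1 + n₀/N) = 594.8207/(1 + 594.8207/69728) = 589.7895.
Rounding up, n = 590.

590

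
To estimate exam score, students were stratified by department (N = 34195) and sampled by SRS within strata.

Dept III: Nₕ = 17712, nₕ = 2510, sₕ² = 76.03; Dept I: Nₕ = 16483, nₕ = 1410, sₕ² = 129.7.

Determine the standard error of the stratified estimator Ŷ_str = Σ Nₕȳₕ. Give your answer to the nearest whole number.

5569

Var(Ŷ_str) = Σₕ Nₕ²(1 − fₕ)sₕ²/nₕ.
Dept III: 17712²·(1 − 2510/17712)·76.03/2510 = 8.1560448 × 10^6.
Dept I: 16483²·(1 − 1410/16483)·129.7/1410 = 2.2853716 × 10^7.
Sum = 3.1009761 × 10^7.
SE = √(3.1009761 × 10^7) = 5569.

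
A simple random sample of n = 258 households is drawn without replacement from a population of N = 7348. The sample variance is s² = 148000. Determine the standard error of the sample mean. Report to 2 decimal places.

23.53

Under SRS without replacement, Var(ȳ) = (1 − f)·s²/n with f = n/N = 258/7348 = 0.03511159.
Var(ȳ) = (1 − 0.03511159)·148000/258 = 0.96488841·573.64341 = 553.50188.
SE(ȳ) = √(553.50188) = 23.53.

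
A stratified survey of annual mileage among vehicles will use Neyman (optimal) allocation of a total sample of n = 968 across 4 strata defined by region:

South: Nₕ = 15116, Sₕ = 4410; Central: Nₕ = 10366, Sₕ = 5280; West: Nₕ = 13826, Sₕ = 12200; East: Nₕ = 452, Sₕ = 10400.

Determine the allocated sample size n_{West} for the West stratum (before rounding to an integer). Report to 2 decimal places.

553.92

Neyman allocation: nₕ = n·NₕSₕ / Σⱼ NⱼSⱼ.
Σ NⱼSⱼ = 15116·4410 + 10366·5280 + 13826·12200 + 452·10400 = 2.9477204 × 10^8.
n_{West} = 968·13826·12200 / (2.9477204 × 10^8) = 553.92.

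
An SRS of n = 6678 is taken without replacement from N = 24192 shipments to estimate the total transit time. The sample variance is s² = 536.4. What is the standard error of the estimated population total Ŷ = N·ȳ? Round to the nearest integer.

Var(Ŷ) = N²·Var(ȳ) = N²·(1 − n/N)·s²/n.
f = 6678/24192 = 0.27604167; Var(ȳ) = 0.72395833·536.4/6678 = 0.058150831.
Var(Ŷ) = 24192² · 0.058150831 = 3.403294 × 10^7.
SE(Ŷ) = √(3.403294 × 10^7) = 5834.

5834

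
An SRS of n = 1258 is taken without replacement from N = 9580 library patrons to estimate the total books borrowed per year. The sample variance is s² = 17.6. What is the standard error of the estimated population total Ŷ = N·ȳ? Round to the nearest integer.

Var(Ŷ) = N²·Var(ȳ) = N²·(1 − n/N)·s²/n.
f = 1258/9580 = 0.13131524; Var(ȳ) = 0.86868476·17.6/1258 = 0.0121533.
Var(Ŷ) = 9580² · 0.0121533 = 1.1153861 × 10^6.
SE(Ŷ) = √(1.1153861 × 10^6) = 1056.

1056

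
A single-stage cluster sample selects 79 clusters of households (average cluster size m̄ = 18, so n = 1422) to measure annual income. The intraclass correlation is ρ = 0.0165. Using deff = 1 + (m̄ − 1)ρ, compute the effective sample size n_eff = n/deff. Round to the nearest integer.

deff = 1 + (18 − 1)·0.0165 = 1 + 0.2805 = 1.2805.
n_eff = 1422 / 1.2805 = 1111.

1111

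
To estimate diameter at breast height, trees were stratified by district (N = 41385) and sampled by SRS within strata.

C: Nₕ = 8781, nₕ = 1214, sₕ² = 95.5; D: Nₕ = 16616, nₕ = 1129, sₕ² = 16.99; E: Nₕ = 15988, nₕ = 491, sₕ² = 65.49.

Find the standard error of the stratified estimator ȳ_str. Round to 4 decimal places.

Var(ȳ_str) = Σₕ Wₕ²(1 − fₕ)sₕ²/nₕ with Wₕ = Nₕ/N, N = 41385.
C: Wₕ = 0.21217833; term = 0.21217833²·(1 − 0.13825305)·95.5/1214 = 0.0030518731.
D: Wₕ = 0.40149813; term = 0.40149813²·(1 − 0.06794656)·16.99/1129 = 0.0022610351.
E: Wₕ = 0.38632355; term = 0.38632355²·(1 − 0.03071053)·65.49/491 = 0.019295203.
Sum = 0.024608111.
SE = √(0.024608111) = 0.1569.

0.1569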